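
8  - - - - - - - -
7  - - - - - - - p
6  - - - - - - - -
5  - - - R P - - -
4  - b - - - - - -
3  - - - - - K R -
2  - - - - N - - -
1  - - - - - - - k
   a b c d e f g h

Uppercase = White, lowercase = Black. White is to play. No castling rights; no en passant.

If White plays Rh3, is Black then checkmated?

yes

After Rh3: black king on h1; in check: yes, from the white rook on h3.
King squares — g1: attacked by Ne2; g2: attacked by Kf3; h2: attacked by Rh3.
Black has no legal moves → checkmate.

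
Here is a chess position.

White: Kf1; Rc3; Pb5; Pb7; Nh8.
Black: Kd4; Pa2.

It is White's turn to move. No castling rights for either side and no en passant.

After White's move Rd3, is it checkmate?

After Rd3: black king on d4; in check: yes, from the white rook on d3.
Black has 5 legal replies: Ke5, Kc5, Ke4, Kc4, Kxd3.
In check but a legal move exists → not checkmate.

no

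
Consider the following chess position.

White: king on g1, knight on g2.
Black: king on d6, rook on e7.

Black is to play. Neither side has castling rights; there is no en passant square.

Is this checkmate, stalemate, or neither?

neither

Black to move; black king on d6.
In check: no.
Legal moves for Black include: Re8, Rh7, Rg7, Rf7, Rd7, Rc7, Rb7, Ra7, Re6, Re5, Re4, Re3, Re2, Re1+, Kd7, Kc7, Ke6, Kc6, ... (list truncated; more exist).
Black has legal moves and is not in check → neither.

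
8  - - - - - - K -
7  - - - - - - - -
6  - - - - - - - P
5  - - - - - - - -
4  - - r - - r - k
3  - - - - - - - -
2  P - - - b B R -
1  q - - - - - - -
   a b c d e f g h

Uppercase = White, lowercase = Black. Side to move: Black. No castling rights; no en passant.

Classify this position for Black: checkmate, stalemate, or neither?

neither

Black to move; black king on h4.
In check: yes, from the white bishop on f2.
Legal moves for Black: Kh5, Kh3, Rxf2.
Black is in check but has 3 legal moves → neither.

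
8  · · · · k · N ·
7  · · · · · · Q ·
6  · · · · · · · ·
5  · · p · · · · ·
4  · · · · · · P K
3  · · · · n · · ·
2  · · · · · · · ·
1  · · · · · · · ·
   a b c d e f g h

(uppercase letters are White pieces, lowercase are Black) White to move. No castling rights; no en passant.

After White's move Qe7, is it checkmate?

yes

After Qe7: black king on e8; in check: yes, from the white queen on e7.
King squares — d7: attacked by Qe7; e7: attacked by Ng8; f7: attacked by Qe7; d8: attacked by Qe7; f8: attacked by Qe7.
Black has no legal moves → checkmate.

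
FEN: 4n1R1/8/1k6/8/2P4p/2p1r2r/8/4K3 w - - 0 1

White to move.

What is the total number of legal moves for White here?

3

White to move; king on e1.
In check: yes, from the black rook on e3.
Legal moves: Kf2, Kf1, Kd1.
Count: 3.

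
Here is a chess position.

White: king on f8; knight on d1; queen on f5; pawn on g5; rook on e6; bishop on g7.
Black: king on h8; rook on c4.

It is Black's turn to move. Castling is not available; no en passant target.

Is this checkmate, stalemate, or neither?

checkmate

Black to move; black king on h8.
In check: yes, from the white bishop on g7.
King squares — g7: attacked by Kf8; h7: attacked by Qf5; g8: attacked by Kf8.
Legal moves for Black: none.
In check with no legal moves → checkmate.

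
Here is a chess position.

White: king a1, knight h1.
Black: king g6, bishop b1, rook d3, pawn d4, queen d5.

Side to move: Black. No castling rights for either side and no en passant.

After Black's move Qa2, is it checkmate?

After Qa2: white king on a1; in check: yes, from the black queen on a2.
King squares — b1: attacked by Qa2; a2: attacked by Bb1; b2: attacked by Qa2.
White has no legal moves → checkmate.

yes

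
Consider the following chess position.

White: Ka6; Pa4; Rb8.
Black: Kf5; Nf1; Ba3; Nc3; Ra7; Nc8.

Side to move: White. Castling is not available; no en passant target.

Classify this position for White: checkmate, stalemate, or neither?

checkmate

White to move; white king on a6.
In check: yes, from the black rook on a7.
King squares — a5: attacked by Ra7; b5: attacked by Nc3; b6: attacked by Nc8; a7: attacked by Nc8; b7: attacked by Ra7.
Legal moves for White: none.
In check with no legal moves → checkmate.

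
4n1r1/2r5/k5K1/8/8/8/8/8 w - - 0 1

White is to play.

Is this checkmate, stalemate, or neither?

neither

White to move; white king on g6.
In check: yes, from the black rook on g8.
Legal moves for White: Kh6, Kh5, Kf5.
White is in check but has 3 legal moves → neither.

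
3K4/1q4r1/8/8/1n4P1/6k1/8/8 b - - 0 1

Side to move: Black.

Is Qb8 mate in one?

yes

After Qb8: white king on d8; in check: yes, from the black queen on b8.
King squares — c7: attacked by Rg7; d7: attacked by Rg7; e7: attacked by Rg7; c8: attacked by Qb8; e8: attacked by Qb8.
White has no legal moves → checkmate.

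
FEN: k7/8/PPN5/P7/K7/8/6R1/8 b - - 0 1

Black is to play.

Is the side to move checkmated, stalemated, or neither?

stalemate

Black to move; black king on a8.
In check: no.
King squares — a7: attacked by Pb6; b7: attacked by Pa6; b8: attacked by Nc6.
Legal moves for Black: none.
Not in check and no legal moves → stalemate.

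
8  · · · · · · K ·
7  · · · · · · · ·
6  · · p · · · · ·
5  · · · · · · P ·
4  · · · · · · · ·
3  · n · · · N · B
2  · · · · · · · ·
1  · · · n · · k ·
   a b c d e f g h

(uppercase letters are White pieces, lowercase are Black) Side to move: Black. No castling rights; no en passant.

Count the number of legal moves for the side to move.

2

Black to move; king on g1.
In check: yes, from the white knight on f3.
Legal moves: Kf2, Kh1.
Count: 2.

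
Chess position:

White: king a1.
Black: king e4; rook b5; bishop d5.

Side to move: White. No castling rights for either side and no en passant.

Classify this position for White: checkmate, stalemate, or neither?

White to move; white king on a1.
In check: no.
King squares — b1: attacked by Rb5; a2: attacked by Bd5; b2: attacked by Rb5.
Legal moves for White: none.
Not in check and no legal moves → stalemate.

stalemate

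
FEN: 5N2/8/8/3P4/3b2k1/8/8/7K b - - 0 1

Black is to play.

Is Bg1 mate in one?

After Bg1: white king on h1; in check: no.
White is not in check, so this cannot be checkmate.

no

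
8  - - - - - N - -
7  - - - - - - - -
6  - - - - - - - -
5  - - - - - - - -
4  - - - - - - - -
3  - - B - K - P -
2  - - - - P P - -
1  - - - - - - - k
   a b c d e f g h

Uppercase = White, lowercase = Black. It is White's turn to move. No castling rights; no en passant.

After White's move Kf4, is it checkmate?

After Kf4: black king on h1; in check: no.
Black is not in check, so this cannot be checkmate.

no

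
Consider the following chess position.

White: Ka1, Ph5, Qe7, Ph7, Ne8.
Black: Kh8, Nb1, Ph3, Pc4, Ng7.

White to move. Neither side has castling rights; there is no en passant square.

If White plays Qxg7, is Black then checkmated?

yes

After Qxg7: black king on h8; in check: yes, from the white queen on g7.
King squares — g7: attacked by Ne8; h7: attacked by Qg7; g8: attacked by Qg7.
Black has no legal moves → checkmate.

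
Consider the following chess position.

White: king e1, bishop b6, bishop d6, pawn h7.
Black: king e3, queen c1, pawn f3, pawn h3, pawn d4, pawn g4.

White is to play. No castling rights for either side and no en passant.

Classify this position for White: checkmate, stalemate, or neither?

White to move; white king on e1.
In check: yes, from the black queen on c1.
King squares — d1: attacked by Qc1; f1: attacked by Qc1; d2: attacked by Qc1; e2: attacked by Ke3; f2: attacked by Ke3.
Legal moves for White: none.
In check with no legal moves → checkmate.

checkmate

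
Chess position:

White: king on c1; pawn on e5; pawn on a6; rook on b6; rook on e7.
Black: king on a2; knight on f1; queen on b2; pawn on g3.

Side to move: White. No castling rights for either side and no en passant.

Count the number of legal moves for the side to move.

White to move; king on c1.
In check: yes, from the black queen on b2.
Legal moves: Kd1, Rxb2+.
Count: 2.

2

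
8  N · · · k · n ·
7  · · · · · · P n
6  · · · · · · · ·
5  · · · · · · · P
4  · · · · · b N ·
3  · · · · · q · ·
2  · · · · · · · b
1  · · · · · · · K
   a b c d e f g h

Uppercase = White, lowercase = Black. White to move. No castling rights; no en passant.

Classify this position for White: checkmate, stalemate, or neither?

White to move; white king on h1.
In check: yes, from the black queen on f3.
King squares — g1: attacked by Bh2; g2: attacked by Qf3; h2: attacked by Bf4.
Legal moves for White: none.
In check with no legal moves → checkmate.

checkmate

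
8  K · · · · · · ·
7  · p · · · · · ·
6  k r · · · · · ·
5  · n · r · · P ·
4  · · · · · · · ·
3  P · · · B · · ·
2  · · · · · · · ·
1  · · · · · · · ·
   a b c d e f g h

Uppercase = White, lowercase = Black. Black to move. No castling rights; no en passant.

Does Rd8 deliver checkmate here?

yes

After Rd8: white king on a8; in check: yes, from the black rook on d8.
King squares — a7: attacked by Nb5; b7: attacked by Ka6; b8: attacked by Rd8.
White has no legal moves → checkmate.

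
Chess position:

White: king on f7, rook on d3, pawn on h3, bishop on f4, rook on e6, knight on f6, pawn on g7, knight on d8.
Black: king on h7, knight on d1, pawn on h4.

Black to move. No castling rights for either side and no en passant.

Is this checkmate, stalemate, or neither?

checkmate

Black to move; black king on h7.
In check: yes, from the white knight on f6.
King squares — g6: attacked by Kf7; h6: attacked by Bf4; g7: attacked by Kf7; g8: attacked by Nf6; h8: attacked by Pg7.
Legal moves for Black: none.
In check with no legal moves → checkmate.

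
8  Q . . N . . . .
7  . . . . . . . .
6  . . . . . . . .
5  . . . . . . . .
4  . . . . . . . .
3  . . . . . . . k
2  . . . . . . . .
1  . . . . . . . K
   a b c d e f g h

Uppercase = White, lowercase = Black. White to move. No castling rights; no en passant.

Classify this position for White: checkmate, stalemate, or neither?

neither

White to move; white king on h1.
In check: no.
Legal moves for White include: Nf7, Nb7, Ne6, Nc6, Qc8+, Qb8, Qb7, Qa7, Qc6, Qa6, Qd5, Qa5, Qe4, Qa4, Qf3+, Qa3+, Qg2+, Qa2, ... (list truncated; more exist).
White has legal moves and is not in check → neither.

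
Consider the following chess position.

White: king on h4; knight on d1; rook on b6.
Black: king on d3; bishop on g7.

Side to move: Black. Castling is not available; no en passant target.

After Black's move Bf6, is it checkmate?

no

After Bf6: white king on h4; in check: yes, from the black bishop on f6.
White has 5 legal replies: Kh5, Kg4, Kh3, Kg3, Rxf6.
In check but a legal move exists → not checkmate.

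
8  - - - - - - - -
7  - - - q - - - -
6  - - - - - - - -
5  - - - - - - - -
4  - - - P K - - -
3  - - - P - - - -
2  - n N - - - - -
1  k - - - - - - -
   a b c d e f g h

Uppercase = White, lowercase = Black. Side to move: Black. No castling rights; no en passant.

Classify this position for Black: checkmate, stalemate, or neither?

neither

Black to move; black king on a1.
In check: yes, from the white knight on c2.
King squares — b1: available; a2: available; b2: own knight.
Legal moves for Black: Ka2, Kb1.
Black is in check but has 2 legal moves → neither.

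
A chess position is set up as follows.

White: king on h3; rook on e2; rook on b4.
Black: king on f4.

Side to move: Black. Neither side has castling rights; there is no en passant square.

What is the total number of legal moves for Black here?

Black to move; king on f4.
In check: yes, from the white rook on b4.
Legal moves: Kg5, Kf5, Kf3.
Count: 3.

3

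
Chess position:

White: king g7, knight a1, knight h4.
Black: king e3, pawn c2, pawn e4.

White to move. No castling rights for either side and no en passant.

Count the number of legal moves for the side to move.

14

White to move; king on g7.
In check: no.
Legal moves: Kh8, Kg8, Kf8, Kh7, Kf7, Kh6, Kg6, Kf6, Ng6, Nf5+, Nf3, Ng2+, Nb3, Nxc2+.
Count: 14.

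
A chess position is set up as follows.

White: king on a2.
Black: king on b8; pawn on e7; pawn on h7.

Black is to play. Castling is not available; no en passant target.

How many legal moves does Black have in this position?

Black to move; king on b8.
In check: no.
Legal moves: Kc8, Ka8, Kc7, Kb7, Ka7, h6, e6, h5, e5.
Count: 9.

9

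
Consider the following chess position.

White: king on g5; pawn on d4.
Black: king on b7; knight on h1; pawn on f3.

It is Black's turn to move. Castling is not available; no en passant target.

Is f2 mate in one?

no

After f2: white king on g5; in check: no.
White is not in check, so this cannot be checkmate.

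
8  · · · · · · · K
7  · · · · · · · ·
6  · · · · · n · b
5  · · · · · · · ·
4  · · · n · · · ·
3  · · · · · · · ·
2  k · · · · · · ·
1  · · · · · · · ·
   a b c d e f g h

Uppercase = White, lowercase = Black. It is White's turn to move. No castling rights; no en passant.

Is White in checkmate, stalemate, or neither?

stalemate

White to move; white king on h8.
In check: no.
King squares — g7: attacked by Bh6; h7: attacked by Nf6; g8: attacked by Nf6.
Legal moves for White: none.
Not in check and no legal moves → stalemate.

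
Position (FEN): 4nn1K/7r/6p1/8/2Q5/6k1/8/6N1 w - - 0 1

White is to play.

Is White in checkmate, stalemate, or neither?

White to move; white king on h8.
In check: yes, from the black rook on h7.
Legal moves for White: Kg8.
White is in check but has 1 legal move → neither.

neither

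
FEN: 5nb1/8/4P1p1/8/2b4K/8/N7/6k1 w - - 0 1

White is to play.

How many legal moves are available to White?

White to move; king on h4.
In check: no.
Legal moves: Kg5, Kg4, Kh3, Kg3, Nb4, Nc3, Nc1, e7.
Count: 8.

8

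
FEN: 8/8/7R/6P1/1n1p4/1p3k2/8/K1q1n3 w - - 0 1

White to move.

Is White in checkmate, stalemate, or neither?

White to move; white king on a1.
In check: yes, from the black queen on c1.
King squares — b1: attacked by Qc1; a2: attacked by Pb3; b2: attacked by Qc1.
Legal moves for White: none.
In check with no legal moves → checkmate.

checkmate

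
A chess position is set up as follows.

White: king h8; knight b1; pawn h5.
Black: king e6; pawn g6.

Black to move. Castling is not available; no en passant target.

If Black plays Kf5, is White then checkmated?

no

After Kf5: white king on h8; in check: no.
White is not in check, so this cannot be checkmate.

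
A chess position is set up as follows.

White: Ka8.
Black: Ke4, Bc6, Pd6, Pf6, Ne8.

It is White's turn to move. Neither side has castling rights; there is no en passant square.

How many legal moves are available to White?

White to move; king on a8.
In check: yes, from the black bishop on c6.
Legal moves: Kb8, Ka7.
Count: 2.

2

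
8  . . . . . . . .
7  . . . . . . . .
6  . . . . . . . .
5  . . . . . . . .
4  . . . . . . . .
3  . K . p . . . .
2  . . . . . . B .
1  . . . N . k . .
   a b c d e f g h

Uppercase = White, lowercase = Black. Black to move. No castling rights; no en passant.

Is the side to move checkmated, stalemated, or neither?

Black to move; black king on f1.
In check: yes, from the white bishop on g2.
King squares — e1: available; g1: available; e2: available; f2: attacked by Nd1; g2: available.
Legal moves for Black: Kxg2, Ke2, Kg1, Ke1.
Black is in check but has 4 legal moves → neither.

neither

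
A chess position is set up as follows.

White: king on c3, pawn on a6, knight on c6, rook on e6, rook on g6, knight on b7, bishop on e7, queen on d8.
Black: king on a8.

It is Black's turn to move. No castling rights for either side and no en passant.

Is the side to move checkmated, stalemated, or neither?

checkmate

Black to move; black king on a8.
In check: yes, from the white queen on d8.
King squares — a7: attacked by Nc6; b7: attacked by Pa6; b8: attacked by Nc6.
Legal moves for Black: none.
In check with no legal moves → checkmate.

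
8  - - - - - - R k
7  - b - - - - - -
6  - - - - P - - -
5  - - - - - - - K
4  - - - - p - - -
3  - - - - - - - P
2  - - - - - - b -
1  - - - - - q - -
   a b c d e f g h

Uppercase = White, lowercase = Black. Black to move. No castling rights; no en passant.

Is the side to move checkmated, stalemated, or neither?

Black to move; black king on h8.
In check: yes, from the white rook on g8.
Legal moves for Black: Kxg8, Kh7.
Black is in check but has 2 legal moves → neither.

neither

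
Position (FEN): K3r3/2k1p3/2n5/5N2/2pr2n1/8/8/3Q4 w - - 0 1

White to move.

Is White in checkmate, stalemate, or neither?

checkmate

White to move; white king on a8.
In check: yes, from the black rook on e8.
King squares — a7: attacked by Nc6; b7: attacked by Kc7; b8: attacked by Nc6.
Legal moves for White: none.
In check with no legal moves → checkmate.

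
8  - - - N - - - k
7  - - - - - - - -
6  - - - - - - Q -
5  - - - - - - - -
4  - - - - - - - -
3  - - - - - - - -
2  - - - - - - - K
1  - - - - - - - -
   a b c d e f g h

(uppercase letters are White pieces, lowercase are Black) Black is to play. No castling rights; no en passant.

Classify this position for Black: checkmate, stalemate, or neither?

stalemate

Black to move; black king on h8.
In check: no.
King squares — g7: attacked by Qg6; h7: attacked by Qg6; g8: attacked by Qg6.
Legal moves for Black: none.
Not in check and no legal moves → stalemate.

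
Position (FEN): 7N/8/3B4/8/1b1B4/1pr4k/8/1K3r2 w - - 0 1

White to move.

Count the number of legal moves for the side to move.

White to move; king on b1.
In check: yes, from the black rook on f1.
Legal moves: Kb2.
Count: 1.

1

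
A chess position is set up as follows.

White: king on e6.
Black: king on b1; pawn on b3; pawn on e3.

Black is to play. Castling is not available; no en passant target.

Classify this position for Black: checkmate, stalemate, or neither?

neither

Black to move; black king on b1.
In check: no.
Legal moves for Black: Kc2, Kb2, Ka2, Kc1, Ka1, e2, b2.
Black has 7 legal moves and is not in check → neither.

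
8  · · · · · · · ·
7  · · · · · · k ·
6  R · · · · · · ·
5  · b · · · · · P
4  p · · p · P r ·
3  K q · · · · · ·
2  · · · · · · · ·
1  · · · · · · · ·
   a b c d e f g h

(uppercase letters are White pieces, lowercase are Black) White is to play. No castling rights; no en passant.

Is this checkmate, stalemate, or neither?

checkmate

White to move; white king on a3.
In check: yes, from the black queen on b3.
King squares — a2: attacked by Qb3; b2: attacked by Qb3; b3: attacked by Pa4; a4: attacked by Qb3; b4: attacked by Qb3.
Legal moves for White: none.
In check with no legal moves → checkmate.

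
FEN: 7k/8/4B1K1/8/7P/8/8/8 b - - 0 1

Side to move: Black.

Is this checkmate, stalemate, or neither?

stalemate

Black to move; black king on h8.
In check: no.
King squares — g7: attacked by Kg6; h7: attacked by Kg6; g8: attacked by Be6.
Legal moves for Black: none.
Not in check and no legal moves → stalemate.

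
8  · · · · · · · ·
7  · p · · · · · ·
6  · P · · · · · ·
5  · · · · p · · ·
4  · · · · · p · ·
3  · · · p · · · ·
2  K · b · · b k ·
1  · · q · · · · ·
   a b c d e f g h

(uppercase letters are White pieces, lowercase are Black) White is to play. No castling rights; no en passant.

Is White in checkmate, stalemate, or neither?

stalemate

White to move; white king on a2.
In check: no.
King squares — a1: attacked by Qc1; b1: attacked by Qc1; b2: attacked by Qc1; a3: attacked by Qc1; b3: attacked by Bc2.
Legal moves for White: none.
Not in check and no legal moves → stalemate.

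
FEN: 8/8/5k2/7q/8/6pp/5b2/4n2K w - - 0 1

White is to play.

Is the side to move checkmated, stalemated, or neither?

stalemate

White to move; white king on h1.
In check: no.
King squares — g1: attacked by Bf2; g2: attacked by Ne1; h2: attacked by Pg3.
Legal moves for White: none.
Not in check and no legal moves → stalemate.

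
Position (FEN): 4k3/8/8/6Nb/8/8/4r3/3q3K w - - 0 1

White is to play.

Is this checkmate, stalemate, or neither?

White to move; white king on h1.
In check: yes, from the black queen on d1.
King squares — g1: attacked by Qd1; g2: attacked by Re2; h2: attacked by Re2.
Legal moves for White: none.
In check with no legal moves → checkmate.

checkmate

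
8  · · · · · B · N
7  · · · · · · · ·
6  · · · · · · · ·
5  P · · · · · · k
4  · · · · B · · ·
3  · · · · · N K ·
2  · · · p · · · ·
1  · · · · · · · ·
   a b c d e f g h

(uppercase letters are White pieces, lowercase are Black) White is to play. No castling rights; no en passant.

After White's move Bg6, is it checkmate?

After Bg6: black king on h5; in check: yes, from the white bishop on g6.
King squares — g4: attacked by Kg3; h4: attacked by Nf3; g5: attacked by Nf3; g6: attacked by Nh8; h6: attacked by Bf8.
Black has no legal moves → checkmate.

yes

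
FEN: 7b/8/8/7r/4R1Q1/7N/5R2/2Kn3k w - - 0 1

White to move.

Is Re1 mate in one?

After Re1: black king on h1; in check: yes, from the white rook on e1.
King squares — g1: attacked by Re1; g2: attacked by Rf2; h2: attacked by Rf2.
Black has no legal moves → checkmate.

yes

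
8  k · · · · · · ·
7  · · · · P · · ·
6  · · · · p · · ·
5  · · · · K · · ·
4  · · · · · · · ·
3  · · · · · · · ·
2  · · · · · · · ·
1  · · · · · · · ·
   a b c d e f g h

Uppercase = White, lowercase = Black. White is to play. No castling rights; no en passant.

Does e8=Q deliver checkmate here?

no

After e8=Q: black king on a8; in check: yes, from the white queen on e8.
Black has 2 legal replies: Kb7, Ka7.
In check but a legal move exists → not checkmate.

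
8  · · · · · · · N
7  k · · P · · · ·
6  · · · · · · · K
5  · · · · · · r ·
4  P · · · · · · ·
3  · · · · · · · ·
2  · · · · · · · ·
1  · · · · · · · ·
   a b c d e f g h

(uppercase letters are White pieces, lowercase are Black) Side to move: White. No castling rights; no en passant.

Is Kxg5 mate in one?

After Kxg5: black king on a7; in check: no.
Black is not in check, so this cannot be checkmate.

no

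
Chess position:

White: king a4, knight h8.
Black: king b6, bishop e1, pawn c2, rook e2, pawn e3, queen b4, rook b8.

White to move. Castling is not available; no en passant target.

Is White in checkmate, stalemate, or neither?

checkmate

White to move; white king on a4.
In check: yes, from the black queen on b4.
King squares — a3: attacked by Qb4; b3: attacked by Qb4; b4: attacked by Be1; a5: attacked by Qb4; b5: attacked by Qb4.
Legal moves for White: none.
In check with no legal moves → checkmate.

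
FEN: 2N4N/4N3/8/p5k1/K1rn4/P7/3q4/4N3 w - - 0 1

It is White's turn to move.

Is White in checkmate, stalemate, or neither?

White to move; white king on a4.
In check: yes, from the black rook on c4.
King squares — a3: own pawn; b3: attacked by Nd4; b4: attacked by Qd2; a5: attacked by Qd2; b5: attacked by Nd4.
Legal moves for White: none.
In check with no legal moves → checkmate.

checkmate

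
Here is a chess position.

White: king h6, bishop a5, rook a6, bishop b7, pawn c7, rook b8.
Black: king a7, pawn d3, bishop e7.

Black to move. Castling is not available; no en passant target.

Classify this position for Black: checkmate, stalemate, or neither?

checkmate

Black to move; black king on a7.
In check: yes, from the white rook on a6.
King squares — a6: attacked by Bb7; b6: attacked by Ba5; b7: attacked by Rb8; a8: attacked by Ra6; b8: attacked by Pc7.
Legal moves for Black: none.
In check with no legal moves → checkmate.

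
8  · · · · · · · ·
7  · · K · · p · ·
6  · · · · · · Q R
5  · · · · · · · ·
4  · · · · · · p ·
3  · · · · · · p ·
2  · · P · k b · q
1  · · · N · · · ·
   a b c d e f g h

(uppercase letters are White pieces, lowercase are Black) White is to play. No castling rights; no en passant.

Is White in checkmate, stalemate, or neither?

White to move; white king on c7.
In check: no.
Legal moves for White include: Kd8, Kc8, Kb8, Kd7, Kb7, Kd6, Kc6, Rh8, Rh7, Rh5, Rh4, Rh3, Rxh2, Qg8, Qh7, Qg7, Qxf7, Qf6, ... (list truncated; more exist).
White has legal moves and is not in check → neither.

neither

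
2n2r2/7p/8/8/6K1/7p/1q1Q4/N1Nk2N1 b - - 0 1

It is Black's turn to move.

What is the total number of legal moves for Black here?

Black to move; king on d1.
In check: yes, from the white queen on d2.
Legal moves: Kxd2, Qxd2.
Count: 2.

2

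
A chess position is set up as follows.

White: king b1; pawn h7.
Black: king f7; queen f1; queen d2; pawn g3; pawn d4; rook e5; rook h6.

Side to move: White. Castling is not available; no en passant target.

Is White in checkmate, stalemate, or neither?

White to move; white king on b1.
In check: yes, from the black queen on f1.
King squares — a1: attacked by Qf1; c1: attacked by Qf1; a2: attacked by Qd2; b2: attacked by Qd2; c2: attacked by Qd2.
Legal moves for White: none.
In check with no legal moves → checkmate.

checkmate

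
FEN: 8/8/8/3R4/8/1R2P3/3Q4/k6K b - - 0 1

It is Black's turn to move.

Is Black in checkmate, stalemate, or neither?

Black to move; black king on a1.
In check: no.
King squares — b1: attacked by Rb3; a2: attacked by Qd2; b2: attacked by Qd2.
Legal moves for Black: none.
Not in check and no legal moves → stalemate.

stalemate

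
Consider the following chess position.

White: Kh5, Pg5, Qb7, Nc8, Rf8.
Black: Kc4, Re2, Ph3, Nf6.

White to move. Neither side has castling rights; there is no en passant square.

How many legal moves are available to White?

5

White to move; king on h5.
In check: yes, from the black knight on f6.
Legal moves: Kh6, Kg6, Kh4, Rxf6, gxf6.
Count: 5.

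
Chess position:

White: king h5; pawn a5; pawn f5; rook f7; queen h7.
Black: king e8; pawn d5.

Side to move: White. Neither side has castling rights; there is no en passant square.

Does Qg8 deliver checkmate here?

yes

After Qg8: black king on e8; in check: yes, from the white queen on g8.
King squares — d7: attacked by Rf7; e7: attacked by Rf7; f7: attacked by Qg8; d8: attacked by Qg8; f8: attacked by Rf7.
Black has no legal moves → checkmate.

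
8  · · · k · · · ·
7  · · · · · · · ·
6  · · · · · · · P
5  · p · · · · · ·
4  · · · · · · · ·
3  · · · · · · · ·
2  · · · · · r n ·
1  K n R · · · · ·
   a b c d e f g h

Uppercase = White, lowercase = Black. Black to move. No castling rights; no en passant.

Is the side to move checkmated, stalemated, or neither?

Black to move; black king on d8.
In check: no.
Legal moves for Black include: Ke8, Ke7, Kd7, Nh4, Nf4, Ne3, Ne1, Rf8, Rf7, Rf6, Rf5, Rf4, Rf3, Re2, Rd2, Rc2, Rb2, Ra2+, ... (list truncated; more exist).
Black has legal moves and is not in check → neither.

neither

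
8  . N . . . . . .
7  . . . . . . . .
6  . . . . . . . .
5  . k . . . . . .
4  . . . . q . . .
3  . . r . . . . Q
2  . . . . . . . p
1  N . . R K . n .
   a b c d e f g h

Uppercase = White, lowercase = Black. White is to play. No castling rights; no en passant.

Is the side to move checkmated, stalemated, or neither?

neither

White to move; white king on e1.
In check: yes, from the black queen on e4.
King squares — d1: own rook; f1: available; d2: available; e2: attacked by Ng1; f2: available.
Legal moves for White: Kf2, Kd2, Kf1, Qe3.
White is in check but has 4 legal moves → neither.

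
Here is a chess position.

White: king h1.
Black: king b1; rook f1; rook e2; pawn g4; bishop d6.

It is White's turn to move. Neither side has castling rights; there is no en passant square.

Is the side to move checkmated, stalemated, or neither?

checkmate

White to move; white king on h1.
In check: yes, from the black rook on f1.
King squares — g1: attacked by Rf1; g2: attacked by Re2; h2: attacked by Re2.
Legal moves for White: none.
In check with no legal moves → checkmate.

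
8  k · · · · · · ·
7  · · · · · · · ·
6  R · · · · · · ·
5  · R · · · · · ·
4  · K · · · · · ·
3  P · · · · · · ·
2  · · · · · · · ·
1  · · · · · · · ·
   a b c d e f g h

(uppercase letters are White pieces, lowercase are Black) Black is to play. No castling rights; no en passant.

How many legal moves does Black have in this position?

0

Black to move; king on a8.
In check: yes, from the white rook on a6.
Legal moves: none.
Count: 0.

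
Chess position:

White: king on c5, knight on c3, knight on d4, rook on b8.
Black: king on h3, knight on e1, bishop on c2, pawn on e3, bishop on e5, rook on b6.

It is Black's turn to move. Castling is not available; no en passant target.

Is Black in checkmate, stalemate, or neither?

Black to move; black king on h3.
In check: no.
Legal moves for Black include: Rxb8, Rb7, Rh6, Rg6, Rf6, Re6, Rd6, Rc6+, Ra6, Rb5+, Rb4, Rb3, Rb2, Rb1, Bh8, Bxb8, Bg7, Bc7, ... (list truncated; more exist).
Black has legal moves and is not in check → neither.

neither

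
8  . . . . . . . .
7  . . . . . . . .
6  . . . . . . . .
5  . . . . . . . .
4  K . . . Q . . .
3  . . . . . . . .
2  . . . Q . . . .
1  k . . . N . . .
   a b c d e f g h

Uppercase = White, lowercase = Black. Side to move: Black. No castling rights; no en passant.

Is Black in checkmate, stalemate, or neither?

Black to move; black king on a1.
In check: no.
King squares — b1: attacked by Qe4; a2: attacked by Qd2; b2: attacked by Qd2.
Legal moves for Black: none.
Not in check and no legal moves → stalemate.

stalemate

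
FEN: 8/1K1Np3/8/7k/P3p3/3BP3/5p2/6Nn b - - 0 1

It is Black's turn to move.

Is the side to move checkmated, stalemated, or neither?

neither

Black to move; black king on h5.
In check: no.
Legal moves for Black: Kh6, Kg6, Kg5, Kh4, Kg4, Ng3, exd3, fxg1=Q, fxg1=R, fxg1=B, fxg1=N, e6, f1=Q, f1=R, f1=B, f1=N, e5.
Black has 17 legal moves and is not in check → neither.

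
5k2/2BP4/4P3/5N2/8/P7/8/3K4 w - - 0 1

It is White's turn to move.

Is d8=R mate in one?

yes

After d8=R: black king on f8; in check: yes, from the white rook on d8.
King squares — e7: attacked by Nf5; f7: attacked by Pe6; g7: attacked by Nf5; e8: attacked by Rd8; g8: attacked by Rd8.
Black has no legal moves → checkmate.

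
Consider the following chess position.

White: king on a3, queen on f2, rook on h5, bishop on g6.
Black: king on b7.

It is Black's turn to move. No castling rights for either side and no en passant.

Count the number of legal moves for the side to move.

6

Black to move; king on b7.
In check: no.
Legal moves: Kc8, Kb8, Ka8, Kc7, Kc6, Ka6.
Count: 6.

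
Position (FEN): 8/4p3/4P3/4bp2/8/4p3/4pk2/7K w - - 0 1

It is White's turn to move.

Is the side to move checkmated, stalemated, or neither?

White to move; white king on h1.
In check: no.
King squares — g1: attacked by Kf2; g2: attacked by Kf2; h2: attacked by Be5.
Legal moves for White: none.
Not in check and no legal moves → stalemate.

stalemate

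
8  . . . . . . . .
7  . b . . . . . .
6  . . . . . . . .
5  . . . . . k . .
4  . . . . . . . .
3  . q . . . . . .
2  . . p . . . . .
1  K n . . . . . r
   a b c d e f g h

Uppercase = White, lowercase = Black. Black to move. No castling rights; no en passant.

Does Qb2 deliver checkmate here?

After Qb2: white king on a1; in check: yes, from the black queen on b2.
White has 1 legal reply: Kxb2.
In check but a legal move exists → not checkmate.

no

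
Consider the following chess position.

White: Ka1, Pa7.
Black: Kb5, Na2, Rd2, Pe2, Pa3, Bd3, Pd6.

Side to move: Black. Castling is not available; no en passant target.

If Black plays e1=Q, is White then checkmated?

After e1=Q: white king on a1; in check: yes, from the black queen on e1.
King squares — b1: attacked by Qe1; a2: attacked by Rd2; b2: attacked by Rd2.
White has no legal moves → checkmate.

yes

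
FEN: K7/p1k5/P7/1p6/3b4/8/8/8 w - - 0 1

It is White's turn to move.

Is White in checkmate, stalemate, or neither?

White to move; white king on a8.
In check: no.
King squares — a7: attacked by Bd4; b7: attacked by Kc7; b8: attacked by Kc7.
Legal moves for White: none.
Not in check and no legal moves → stalemate.

stalemate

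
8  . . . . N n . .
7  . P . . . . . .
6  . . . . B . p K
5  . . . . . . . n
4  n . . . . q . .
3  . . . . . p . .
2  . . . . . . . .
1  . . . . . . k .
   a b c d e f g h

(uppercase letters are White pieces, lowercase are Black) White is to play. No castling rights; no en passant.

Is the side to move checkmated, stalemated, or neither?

checkmate

White to move; white king on h6.
In check: yes, from the black queen on f4.
King squares — g5: attacked by Qf4; h5: attacked by Pg6; g6: attacked by Nf8; g7: attacked by Nh5; h7: attacked by Nf8.
Legal moves for White: none.
In check with no legal moves → checkmate.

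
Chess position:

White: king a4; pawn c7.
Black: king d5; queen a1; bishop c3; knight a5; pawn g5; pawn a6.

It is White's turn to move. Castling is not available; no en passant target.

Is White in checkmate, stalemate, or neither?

White to move; white king on a4.
In check: yes, from the black queen on a1.
King squares — a3: attacked by Qa1; b3: attacked by Na5; b4: attacked by Bc3; a5: attacked by Qa1; b5: attacked by Pa6.
Legal moves for White: none.
In check with no legal moves → checkmate.

checkmate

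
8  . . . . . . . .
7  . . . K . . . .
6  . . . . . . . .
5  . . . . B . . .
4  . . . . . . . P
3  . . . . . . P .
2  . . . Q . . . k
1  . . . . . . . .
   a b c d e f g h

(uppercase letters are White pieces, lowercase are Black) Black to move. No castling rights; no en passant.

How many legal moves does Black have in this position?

Black to move; king on h2.
In check: yes, from the white queen on d2.
Legal moves: Kh3, Kh1, Kg1.
Count: 3.

3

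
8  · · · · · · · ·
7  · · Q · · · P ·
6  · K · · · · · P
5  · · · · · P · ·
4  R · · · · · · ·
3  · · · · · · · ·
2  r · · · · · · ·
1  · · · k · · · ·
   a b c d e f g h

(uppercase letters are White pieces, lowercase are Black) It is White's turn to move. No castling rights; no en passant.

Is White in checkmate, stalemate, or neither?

neither

White to move; white king on b6.
In check: no.
Legal moves for White include: Qd8+, Qc8, Qb8, Qf7, Qe7, Qd7+, Qb7, Qa7, Qd6+, Qc6, Qe5, Qc5, Qf4, Qc4, Qg3, Qc3, Qh2, Qc2+, ... (list truncated; more exist).
White has legal moves and is not in check → neither.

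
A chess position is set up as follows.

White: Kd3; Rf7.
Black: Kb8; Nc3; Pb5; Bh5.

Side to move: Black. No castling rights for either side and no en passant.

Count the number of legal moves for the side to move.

Black to move; king on b8.
In check: no.
Legal moves: Kc8, Ka8, Bxf7, Bg6+, Bg4, Bf3, Be2+, Bd1, Nd5, Ne4, Na4, Ne2, Na2, Nd1, Nb1, b4.
Count: 16.

16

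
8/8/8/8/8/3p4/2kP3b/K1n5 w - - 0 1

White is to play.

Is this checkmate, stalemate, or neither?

stalemate

White to move; white king on a1.
In check: no.
King squares — b1: attacked by Kc2; a2: attacked by Nc1; b2: attacked by Kc2.
Legal moves for White: none.
Not in check and no legal moves → stalemate.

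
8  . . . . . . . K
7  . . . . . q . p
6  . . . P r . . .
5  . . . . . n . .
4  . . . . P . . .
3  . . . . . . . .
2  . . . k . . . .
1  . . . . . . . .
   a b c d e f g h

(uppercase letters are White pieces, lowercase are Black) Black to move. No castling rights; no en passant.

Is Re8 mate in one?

yes

After Re8: white king on h8; in check: yes, from the black rook on e8.
King squares — g7: attacked by Nf5; h7: attacked by Qf7; g8: attacked by Qf7.
White has no legal moves → checkmate.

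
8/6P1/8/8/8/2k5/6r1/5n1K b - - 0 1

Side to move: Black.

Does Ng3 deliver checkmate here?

After Ng3: white king on h1; in check: yes, from the black knight on g3.
White has 1 legal reply: Kxg2.
In check but a legal move exists → not checkmate.

no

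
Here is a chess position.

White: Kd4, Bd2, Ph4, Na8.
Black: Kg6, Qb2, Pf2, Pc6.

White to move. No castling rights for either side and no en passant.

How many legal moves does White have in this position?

White to move; king on d4.
In check: yes, from the black queen on b2.
Legal moves: Kc5, Ke4, Kc4, Ke3, Kd3, Bc3.
Count: 6.

6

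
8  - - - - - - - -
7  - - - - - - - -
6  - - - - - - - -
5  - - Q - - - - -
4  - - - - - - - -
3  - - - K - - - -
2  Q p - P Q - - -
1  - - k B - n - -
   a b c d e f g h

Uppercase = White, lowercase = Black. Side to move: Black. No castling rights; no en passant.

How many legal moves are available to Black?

Black to move; king on c1.
In check: yes, from the white queen on c5.
Legal moves: none.
Count: 0.

0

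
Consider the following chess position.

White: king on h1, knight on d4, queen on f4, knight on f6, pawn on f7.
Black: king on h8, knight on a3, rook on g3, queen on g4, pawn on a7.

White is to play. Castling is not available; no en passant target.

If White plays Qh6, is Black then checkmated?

After Qh6: black king on h8; in check: yes, from the white queen on h6.
King squares — g7: attacked by Qh6; h7: attacked by Nf6; g8: attacked by Nf6.
Black has no legal moves → checkmate.

yes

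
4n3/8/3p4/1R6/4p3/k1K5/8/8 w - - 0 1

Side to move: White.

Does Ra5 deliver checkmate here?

yes

After Ra5: black king on a3; in check: yes, from the white rook on a5.
King squares — a2: attacked by Ra5; b2: attacked by Kc3; b3: attacked by Kc3; a4: attacked by Ra5; b4: attacked by Kc3.
Black has no legal moves → checkmate.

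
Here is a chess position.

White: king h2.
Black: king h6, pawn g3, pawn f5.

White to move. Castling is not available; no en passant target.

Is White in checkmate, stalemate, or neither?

neither

White to move; white king on h2.
In check: yes, from the black pawn on g3.
Legal moves for White: Kh3, Kxg3, Kg2, Kh1, Kg1.
White is in check but has 5 legal moves → neither.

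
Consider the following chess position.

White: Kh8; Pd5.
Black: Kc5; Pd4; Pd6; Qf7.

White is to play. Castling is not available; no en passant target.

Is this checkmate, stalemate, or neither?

stalemate

White to move; white king on h8.
In check: no.
King squares — g7: attacked by Qf7; h7: attacked by Qf7; g8: attacked by Qf7.
Legal moves for White: none.
Not in check and no legal moves → stalemate.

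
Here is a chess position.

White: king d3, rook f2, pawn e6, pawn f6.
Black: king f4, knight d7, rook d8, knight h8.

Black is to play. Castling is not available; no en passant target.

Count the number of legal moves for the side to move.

4

Black to move; king on f4.
In check: yes, from the white rook on f2.
Legal moves: Kg5, Ke5, Kg4, Kg3.
Count: 4.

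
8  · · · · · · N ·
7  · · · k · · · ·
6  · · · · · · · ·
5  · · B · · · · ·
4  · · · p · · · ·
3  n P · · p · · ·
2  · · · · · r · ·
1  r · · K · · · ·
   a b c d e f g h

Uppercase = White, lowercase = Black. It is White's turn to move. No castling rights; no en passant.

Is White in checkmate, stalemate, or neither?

White to move; white king on d1.
In check: yes, from the black rook on a1.
King squares — c1: attacked by Ra1; e1: attacked by Ra1; c2: attacked by Rf2; d2: attacked by Rf2; e2: attacked by Rf2.
Legal moves for White: none.
In check with no legal moves → checkmate.

checkmate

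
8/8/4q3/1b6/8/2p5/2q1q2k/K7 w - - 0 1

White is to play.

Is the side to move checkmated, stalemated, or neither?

stalemate

White to move; white king on a1.
In check: no.
King squares — b1: attacked by Qc2; a2: attacked by Qc2; b2: attacked by Qc2.
Legal moves for White: none.
Not in check and no legal moves → stalemate.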